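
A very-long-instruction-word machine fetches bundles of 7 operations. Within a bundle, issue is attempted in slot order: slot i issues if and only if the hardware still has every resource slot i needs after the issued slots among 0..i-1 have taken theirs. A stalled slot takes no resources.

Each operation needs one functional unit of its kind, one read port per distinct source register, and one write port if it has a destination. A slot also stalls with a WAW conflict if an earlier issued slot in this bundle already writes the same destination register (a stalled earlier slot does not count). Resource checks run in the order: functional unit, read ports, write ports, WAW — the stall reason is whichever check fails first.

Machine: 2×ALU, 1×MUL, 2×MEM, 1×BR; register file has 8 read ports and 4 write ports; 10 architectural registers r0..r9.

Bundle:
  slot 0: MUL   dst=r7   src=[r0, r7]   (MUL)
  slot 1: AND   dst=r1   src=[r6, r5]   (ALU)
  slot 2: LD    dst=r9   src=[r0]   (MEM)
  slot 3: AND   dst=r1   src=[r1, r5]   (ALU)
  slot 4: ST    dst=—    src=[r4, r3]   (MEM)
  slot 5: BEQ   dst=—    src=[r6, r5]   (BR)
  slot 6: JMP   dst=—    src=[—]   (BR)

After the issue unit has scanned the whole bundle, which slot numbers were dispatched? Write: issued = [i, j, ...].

issued = [0, 1, 2, 4, 6]

[0] MUL needs rd=2 wr=1: ok; after: ALU=2 MUL=0 MEM=2 BR=1, R=6, W=3
[1] ALU needs rd=2 wr=1: ok; after: ALU=1 MUL=0 MEM=2 BR=1, R=4, W=2
[2] MEM needs rd=1 wr=1: ok; after: ALU=1 MUL=0 MEM=1 BR=1, R=3, W=1
[3] ALU needs rd=2 wr=1: WAW; after: ALU=1 MUL=0 MEM=1 BR=1, R=3, W=1
[4] MEM needs rd=2 wr=0: ok; after: ALU=1 MUL=0 MEM=0 BR=1, R=1, W=1
[5] BR needs rd=2 wr=0: RD_PORT; after: ALU=1 MUL=0 MEM=0 BR=1, R=1, W=1
[6] BR needs rd=0 wr=0: ok; after: ALU=1 MUL=0 MEM=0 BR=0, R=1, W=1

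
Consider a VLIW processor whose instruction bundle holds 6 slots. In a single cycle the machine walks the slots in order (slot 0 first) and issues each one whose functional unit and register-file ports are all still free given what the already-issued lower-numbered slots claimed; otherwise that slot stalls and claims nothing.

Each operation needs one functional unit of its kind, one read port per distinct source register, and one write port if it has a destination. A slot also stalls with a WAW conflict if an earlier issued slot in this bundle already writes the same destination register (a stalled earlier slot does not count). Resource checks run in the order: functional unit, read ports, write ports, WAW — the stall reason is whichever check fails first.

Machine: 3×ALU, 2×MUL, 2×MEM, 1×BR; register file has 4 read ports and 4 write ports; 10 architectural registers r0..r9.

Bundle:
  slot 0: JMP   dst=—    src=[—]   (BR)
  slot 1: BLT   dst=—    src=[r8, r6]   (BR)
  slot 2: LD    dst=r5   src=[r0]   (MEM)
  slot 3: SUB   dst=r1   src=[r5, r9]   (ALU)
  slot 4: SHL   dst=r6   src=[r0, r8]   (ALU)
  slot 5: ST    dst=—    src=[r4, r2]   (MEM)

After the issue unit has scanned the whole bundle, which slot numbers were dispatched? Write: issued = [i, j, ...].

  0. BR ⇒ go  {3A/2Mu/2Ld/0B | 4r 4w}
  1. BR ⇒ no(FU)  {3A/2Mu/2Ld/0B | 4r 4w}
  2. MEM→r5 ⇒ go  {3A/2Mu/1Ld/0B | 3r 3w}
  3. ALU→r1 ⇒ go  {2A/2Mu/1Ld/0B | 1r 2w}
  4. ALU→r6 ⇒ no(RD_PORT)  {2A/2Mu/1Ld/0B | 1r 2w}
  5. MEM ⇒ no(RD_PORT)  {2A/2Mu/1Ld/0B | 1r 2w}

issued = [0, 2, 3]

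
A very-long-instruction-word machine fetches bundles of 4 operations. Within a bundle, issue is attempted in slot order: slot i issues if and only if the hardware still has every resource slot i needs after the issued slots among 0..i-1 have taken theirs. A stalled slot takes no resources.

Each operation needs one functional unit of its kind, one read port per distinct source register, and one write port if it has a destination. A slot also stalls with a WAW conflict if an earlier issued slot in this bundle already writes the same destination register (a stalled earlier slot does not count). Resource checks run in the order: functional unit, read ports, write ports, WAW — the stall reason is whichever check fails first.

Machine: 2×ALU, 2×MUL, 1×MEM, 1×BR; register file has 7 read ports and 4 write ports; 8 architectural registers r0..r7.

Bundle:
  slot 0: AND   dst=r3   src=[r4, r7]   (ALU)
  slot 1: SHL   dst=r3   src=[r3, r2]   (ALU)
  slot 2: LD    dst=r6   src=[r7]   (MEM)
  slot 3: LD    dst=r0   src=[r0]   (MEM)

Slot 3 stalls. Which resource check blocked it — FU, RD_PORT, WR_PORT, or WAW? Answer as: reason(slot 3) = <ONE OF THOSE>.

reason(slot 3) = FU

[0] ALU needs rd=2 wr=1: ok; after: ALU=1 MUL=2 MEM=1 BR=1, R=5, W=3
[1] ALU needs rd=2 wr=1: WAW; after: ALU=1 MUL=2 MEM=1 BR=1, R=5, W=3
[2] MEM needs rd=1 wr=1: ok; after: ALU=1 MUL=2 MEM=0 BR=1, R=4, W=2
[3] MEM needs rd=1 wr=1: FU; after: ALU=1 MUL=2 MEM=0 BR=1, R=4, W=2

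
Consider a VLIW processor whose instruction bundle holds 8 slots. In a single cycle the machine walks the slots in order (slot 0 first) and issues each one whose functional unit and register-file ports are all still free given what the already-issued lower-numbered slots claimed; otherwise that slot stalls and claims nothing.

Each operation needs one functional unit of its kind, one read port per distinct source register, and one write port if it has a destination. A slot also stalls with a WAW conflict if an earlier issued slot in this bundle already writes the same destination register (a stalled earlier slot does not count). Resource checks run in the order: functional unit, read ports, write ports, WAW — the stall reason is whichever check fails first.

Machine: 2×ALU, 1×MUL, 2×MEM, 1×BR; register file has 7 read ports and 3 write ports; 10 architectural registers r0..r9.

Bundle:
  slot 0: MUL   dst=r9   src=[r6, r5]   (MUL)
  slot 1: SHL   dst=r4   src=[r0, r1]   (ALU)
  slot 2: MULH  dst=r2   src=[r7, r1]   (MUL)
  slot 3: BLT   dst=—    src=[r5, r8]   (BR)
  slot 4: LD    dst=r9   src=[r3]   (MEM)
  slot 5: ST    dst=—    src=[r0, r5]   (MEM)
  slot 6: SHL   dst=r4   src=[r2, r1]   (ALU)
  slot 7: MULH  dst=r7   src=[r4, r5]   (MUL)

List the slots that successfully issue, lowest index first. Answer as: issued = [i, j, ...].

issued = [0, 1, 3]

[0] MUL needs rd=2 wr=1: ok; after: ALU=2 MUL=0 MEM=2 BR=1, R=5, W=2
[1] ALU needs rd=2 wr=1: ok; after: ALU=1 MUL=0 MEM=2 BR=1, R=3, W=1
[2] MUL needs rd=2 wr=1: FU; after: ALU=1 MUL=0 MEM=2 BR=1, R=3, W=1
[3] BR needs rd=2 wr=0: ok; after: ALU=1 MUL=0 MEM=2 BR=0, R=1, W=1
[4] MEM needs rd=1 wr=1: WAW; after: ALU=1 MUL=0 MEM=2 BR=0, R=1, W=1
[5] MEM needs rd=2 wr=0: RD_PORT; after: ALU=1 MUL=0 MEM=2 BR=0, R=1, W=1
[6] ALU needs rd=2 wr=1: RD_PORT; after: ALU=1 MUL=0 MEM=2 BR=0, R=1, W=1
[7] MUL needs rd=2 wr=1: FU; after: ALU=1 MUL=0 MEM=2 BR=0, R=1, W=1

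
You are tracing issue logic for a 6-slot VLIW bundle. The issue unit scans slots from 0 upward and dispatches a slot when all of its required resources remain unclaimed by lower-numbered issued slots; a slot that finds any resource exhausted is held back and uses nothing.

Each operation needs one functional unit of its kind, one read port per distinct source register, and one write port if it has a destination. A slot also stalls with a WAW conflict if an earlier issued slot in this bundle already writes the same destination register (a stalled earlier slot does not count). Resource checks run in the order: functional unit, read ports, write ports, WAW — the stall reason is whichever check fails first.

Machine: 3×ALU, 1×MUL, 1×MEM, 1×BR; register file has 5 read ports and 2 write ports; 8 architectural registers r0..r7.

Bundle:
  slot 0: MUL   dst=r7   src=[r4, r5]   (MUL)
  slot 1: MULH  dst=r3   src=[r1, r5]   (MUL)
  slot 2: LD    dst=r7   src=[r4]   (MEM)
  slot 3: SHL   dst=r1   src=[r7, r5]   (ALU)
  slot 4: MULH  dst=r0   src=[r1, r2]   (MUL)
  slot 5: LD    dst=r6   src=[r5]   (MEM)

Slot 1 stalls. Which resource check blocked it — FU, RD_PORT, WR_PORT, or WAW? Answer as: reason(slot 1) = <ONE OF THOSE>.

[0] MUL needs rd=2 wr=1: ok; after: ALU=3 MUL=0 MEM=1 BR=1, R=3, W=1
[1] MUL needs rd=2 wr=1: FU; after: ALU=3 MUL=0 MEM=1 BR=1, R=3, W=1
[2] MEM needs rd=1 wr=1: WAW; after: ALU=3 MUL=0 MEM=1 BR=1, R=3, W=1
[3] ALU needs rd=2 wr=1: ok; after: ALU=2 MUL=0 MEM=1 BR=1, R=1, W=0
[4] MUL needs rd=2 wr=1: FU; after: ALU=2 MUL=0 MEM=1 BR=1, R=1, W=0
[5] MEM needs rd=1 wr=1: WR_PORT; after: ALU=2 MUL=0 MEM=1 BR=1, R=1, W=0

reason(slot 1) = FU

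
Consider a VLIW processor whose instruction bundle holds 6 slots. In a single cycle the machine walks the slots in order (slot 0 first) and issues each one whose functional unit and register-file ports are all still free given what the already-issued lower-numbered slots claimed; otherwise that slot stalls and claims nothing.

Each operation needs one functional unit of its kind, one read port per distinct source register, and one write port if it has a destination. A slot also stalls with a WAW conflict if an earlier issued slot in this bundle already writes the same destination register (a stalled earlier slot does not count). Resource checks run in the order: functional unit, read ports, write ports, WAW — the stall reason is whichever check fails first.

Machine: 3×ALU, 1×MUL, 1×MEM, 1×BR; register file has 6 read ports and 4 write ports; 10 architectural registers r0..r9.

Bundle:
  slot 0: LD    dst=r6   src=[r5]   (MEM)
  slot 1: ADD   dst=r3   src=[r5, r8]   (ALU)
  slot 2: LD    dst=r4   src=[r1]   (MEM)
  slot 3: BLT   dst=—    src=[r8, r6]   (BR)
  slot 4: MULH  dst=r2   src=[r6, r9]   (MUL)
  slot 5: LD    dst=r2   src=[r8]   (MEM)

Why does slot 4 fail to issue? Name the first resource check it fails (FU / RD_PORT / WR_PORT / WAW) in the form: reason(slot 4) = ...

  0. MEM→r6 ⇒ go  {3A/1Mu/0Ld/1B | 5r 3w}
  1. ALU→r3 ⇒ go  {2A/1Mu/0Ld/1B | 3r 2w}
  2. MEM→r4 ⇒ no(FU)  {2A/1Mu/0Ld/1B | 3r 2w}
  3. BR ⇒ go  {2A/1Mu/0Ld/0B | 1r 2w}
  4. MUL→r2 ⇒ no(RD_PORT)  {2A/1Mu/0Ld/0B | 1r 2w}
  5. MEM→r2 ⇒ no(FU)  {2A/1Mu/0Ld/0B | 1r 2w}

reason(slot 4) = RD_PORT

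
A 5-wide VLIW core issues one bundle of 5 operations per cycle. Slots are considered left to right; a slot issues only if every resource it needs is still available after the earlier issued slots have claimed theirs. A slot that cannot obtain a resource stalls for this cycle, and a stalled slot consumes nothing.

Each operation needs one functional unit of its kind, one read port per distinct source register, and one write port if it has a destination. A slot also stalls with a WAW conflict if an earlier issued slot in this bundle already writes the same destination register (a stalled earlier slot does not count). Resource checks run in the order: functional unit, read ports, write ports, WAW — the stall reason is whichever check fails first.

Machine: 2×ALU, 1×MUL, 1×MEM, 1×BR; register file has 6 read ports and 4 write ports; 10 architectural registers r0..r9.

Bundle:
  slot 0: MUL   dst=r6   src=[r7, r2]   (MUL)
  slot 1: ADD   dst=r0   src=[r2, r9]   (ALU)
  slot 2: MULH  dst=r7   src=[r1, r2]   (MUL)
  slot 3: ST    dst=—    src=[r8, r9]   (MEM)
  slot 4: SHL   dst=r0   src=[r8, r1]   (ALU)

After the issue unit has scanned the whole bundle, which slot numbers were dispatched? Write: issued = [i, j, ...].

#0 MUL src=r7,r2 dispatched  <A:2 Mu:0 Ld:1 B:1 rd:4 wr:3>
#1 ALU src=r2,r9 dispatched  <A:1 Mu:0 Ld:1 B:1 rd:2 wr:2>
#2 MUL src=r1,r2 held:FU  <A:1 Mu:0 Ld:1 B:1 rd:2 wr:2>
#3 MEM src=r8,r9 dispatched  <A:1 Mu:0 Ld:0 B:1 rd:0 wr:2>
#4 ALU src=r8,r1 held:RD_PORT  <A:1 Mu:0 Ld:0 B:1 rd:0 wr:2>

issued = [0, 1, 3]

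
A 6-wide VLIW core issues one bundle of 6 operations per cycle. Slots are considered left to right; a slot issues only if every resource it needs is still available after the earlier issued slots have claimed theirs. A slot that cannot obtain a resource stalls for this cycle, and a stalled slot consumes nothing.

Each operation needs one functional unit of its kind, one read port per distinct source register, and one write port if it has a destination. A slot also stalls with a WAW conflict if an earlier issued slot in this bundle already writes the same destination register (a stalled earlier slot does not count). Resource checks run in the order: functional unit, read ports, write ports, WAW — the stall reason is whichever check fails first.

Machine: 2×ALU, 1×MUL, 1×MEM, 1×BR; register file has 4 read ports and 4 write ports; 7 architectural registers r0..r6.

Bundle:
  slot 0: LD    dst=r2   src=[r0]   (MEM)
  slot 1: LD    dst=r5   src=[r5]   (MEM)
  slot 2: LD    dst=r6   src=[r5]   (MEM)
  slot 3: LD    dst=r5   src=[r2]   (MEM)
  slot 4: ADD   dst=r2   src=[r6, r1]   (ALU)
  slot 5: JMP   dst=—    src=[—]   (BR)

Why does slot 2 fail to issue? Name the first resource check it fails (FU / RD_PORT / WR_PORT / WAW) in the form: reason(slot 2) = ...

slot 0 (MEM): ISSUE — free A2,Mu1,Ld0,B1 rp3 wp3
slot 1 (MEM): stall FU — free A2,Mu1,Ld0,B1 rp3 wp3
slot 2 (MEM): stall FU — free A2,Mu1,Ld0,B1 rp3 wp3
slot 3 (MEM): stall FU — free A2,Mu1,Ld0,B1 rp3 wp3
slot 4 (ALU): stall WAW — free A2,Mu1,Ld0,B1 rp3 wp3
slot 5 (BR): ISSUE — free A2,Mu1,Ld0,B0 rp3 wp3

reason(slot 2) = FU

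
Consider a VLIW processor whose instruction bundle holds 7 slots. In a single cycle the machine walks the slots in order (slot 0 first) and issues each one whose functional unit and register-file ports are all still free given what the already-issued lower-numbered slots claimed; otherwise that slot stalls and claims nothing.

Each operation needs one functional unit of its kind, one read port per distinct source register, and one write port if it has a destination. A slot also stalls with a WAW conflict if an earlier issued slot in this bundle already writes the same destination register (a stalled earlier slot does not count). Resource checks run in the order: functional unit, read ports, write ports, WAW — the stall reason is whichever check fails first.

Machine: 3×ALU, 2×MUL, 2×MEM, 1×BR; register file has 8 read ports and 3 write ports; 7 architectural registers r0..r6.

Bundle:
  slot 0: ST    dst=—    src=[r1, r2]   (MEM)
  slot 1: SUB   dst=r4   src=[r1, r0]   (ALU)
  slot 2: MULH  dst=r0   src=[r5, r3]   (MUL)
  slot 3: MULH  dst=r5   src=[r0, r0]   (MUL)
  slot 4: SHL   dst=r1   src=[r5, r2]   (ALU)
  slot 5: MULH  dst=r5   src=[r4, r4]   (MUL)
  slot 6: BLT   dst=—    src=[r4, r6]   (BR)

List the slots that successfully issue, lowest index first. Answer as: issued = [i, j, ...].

#0 MEM src=r1,r2 dispatched  <A:3 Mu:2 Ld:1 B:1 rd:6 wr:3>
#1 ALU src=r1,r0 dispatched  <A:2 Mu:2 Ld:1 B:1 rd:4 wr:2>
#2 MUL src=r5,r3 dispatched  <A:2 Mu:1 Ld:1 B:1 rd:2 wr:1>
#3 MUL src=r0,r0 dispatched  <A:2 Mu:0 Ld:1 B:1 rd:1 wr:0>
#4 ALU src=r5,r2 held:RD_PORT  <A:2 Mu:0 Ld:1 B:1 rd:1 wr:0>
#5 MUL src=r4,r4 held:FU  <A:2 Mu:0 Ld:1 B:1 rd:1 wr:0>
#6 BR src=r4,r6 held:RD_PORT  <A:2 Mu:0 Ld:1 B:1 rd:1 wr:0>

issued = [0, 1, 2, 3]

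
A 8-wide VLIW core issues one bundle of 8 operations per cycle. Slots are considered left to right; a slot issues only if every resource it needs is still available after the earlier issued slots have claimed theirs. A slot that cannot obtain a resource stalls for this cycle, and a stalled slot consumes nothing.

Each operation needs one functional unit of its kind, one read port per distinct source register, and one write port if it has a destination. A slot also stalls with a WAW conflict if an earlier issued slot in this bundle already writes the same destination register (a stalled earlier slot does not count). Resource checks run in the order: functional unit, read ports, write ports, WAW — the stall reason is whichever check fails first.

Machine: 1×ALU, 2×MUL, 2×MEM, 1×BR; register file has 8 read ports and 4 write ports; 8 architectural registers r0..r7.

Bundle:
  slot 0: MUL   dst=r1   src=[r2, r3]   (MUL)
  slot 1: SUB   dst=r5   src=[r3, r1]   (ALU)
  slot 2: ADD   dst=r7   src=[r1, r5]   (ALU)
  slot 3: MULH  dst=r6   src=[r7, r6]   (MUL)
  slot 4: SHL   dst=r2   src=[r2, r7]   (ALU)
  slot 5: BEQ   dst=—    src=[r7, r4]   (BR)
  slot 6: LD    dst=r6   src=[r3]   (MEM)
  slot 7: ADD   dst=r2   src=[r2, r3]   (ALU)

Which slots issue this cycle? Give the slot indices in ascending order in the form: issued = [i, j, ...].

#0 MUL src=r2,r3 dispatched  <A:1 Mu:1 Ld:2 B:1 rd:6 wr:3>
#1 ALU src=r3,r1 dispatched  <A:0 Mu:1 Ld:2 B:1 rd:4 wr:2>
#2 ALU src=r1,r5 held:FU  <A:0 Mu:1 Ld:2 B:1 rd:4 wr:2>
#3 MUL src=r7,r6 dispatched  <A:0 Mu:0 Ld:2 B:1 rd:2 wr:1>
#4 ALU src=r2,r7 held:FU  <A:0 Mu:0 Ld:2 B:1 rd:2 wr:1>
#5 BR src=r7,r4 dispatched  <A:0 Mu:0 Ld:2 B:0 rd:0 wr:1>
#6 MEM src=r3 held:RD_PORT  <A:0 Mu:0 Ld:2 B:0 rd:0 wr:1>
#7 ALU src=r2,r3 held:FU  <A:0 Mu:0 Ld:2 B:0 rd:0 wr:1>

issued = [0, 1, 3, 5]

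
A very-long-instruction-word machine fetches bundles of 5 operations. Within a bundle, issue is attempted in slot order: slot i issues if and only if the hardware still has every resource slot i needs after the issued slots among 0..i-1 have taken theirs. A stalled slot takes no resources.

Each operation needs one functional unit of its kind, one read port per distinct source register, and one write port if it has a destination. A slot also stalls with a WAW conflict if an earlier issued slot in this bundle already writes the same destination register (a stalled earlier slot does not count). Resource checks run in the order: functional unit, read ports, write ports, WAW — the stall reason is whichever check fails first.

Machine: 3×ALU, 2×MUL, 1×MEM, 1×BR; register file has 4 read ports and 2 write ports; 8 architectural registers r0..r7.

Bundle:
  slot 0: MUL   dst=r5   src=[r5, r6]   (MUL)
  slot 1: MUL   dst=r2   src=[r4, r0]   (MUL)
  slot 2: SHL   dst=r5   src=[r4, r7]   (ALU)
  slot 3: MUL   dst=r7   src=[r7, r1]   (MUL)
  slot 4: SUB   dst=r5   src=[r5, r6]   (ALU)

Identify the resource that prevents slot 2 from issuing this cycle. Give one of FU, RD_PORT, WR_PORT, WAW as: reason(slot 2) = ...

#0 MUL src=r5,r6 dispatched  <A:3 Mu:1 Ld:1 B:1 rd:2 wr:1>
#1 MUL src=r4,r0 dispatched  <A:3 Mu:0 Ld:1 B:1 rd:0 wr:0>
#2 ALU src=r4,r7 held:RD_PORT  <A:3 Mu:0 Ld:1 B:1 rd:0 wr:0>
#3 MUL src=r7,r1 held:FU  <A:3 Mu:0 Ld:1 B:1 rd:0 wr:0>
#4 ALU src=r5,r6 held:RD_PORT  <A:3 Mu:0 Ld:1 B:1 rd:0 wr:0>

reason(slot 2) = RD_PORT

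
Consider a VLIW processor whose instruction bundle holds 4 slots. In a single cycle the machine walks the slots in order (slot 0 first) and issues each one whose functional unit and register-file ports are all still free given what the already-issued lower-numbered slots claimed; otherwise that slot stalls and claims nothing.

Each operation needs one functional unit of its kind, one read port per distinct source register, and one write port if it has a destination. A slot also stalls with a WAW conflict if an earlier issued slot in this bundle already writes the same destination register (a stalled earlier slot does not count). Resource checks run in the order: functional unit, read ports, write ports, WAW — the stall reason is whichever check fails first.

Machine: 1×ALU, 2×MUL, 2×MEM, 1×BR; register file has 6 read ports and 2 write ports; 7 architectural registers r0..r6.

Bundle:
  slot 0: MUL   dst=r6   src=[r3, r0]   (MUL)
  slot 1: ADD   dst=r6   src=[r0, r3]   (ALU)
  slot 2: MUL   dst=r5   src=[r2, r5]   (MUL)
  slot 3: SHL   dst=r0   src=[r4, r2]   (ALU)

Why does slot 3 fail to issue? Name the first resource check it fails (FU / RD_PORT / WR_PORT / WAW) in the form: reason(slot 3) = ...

reason(slot 3) = WR_PORT

  0. MUL→r6 ⇒ go  {1A/1Mu/2Ld/1B | 4r 1w}
  1. ALU→r6 ⇒ no(WAW)  {1A/1Mu/2Ld/1B | 4r 1w}
  2. MUL→r5 ⇒ go  {1A/0Mu/2Ld/1B | 2r 0w}
  3. ALU→r0 ⇒ no(WR_PORT)  {1A/0Mu/2Ld/1B | 2r 0w}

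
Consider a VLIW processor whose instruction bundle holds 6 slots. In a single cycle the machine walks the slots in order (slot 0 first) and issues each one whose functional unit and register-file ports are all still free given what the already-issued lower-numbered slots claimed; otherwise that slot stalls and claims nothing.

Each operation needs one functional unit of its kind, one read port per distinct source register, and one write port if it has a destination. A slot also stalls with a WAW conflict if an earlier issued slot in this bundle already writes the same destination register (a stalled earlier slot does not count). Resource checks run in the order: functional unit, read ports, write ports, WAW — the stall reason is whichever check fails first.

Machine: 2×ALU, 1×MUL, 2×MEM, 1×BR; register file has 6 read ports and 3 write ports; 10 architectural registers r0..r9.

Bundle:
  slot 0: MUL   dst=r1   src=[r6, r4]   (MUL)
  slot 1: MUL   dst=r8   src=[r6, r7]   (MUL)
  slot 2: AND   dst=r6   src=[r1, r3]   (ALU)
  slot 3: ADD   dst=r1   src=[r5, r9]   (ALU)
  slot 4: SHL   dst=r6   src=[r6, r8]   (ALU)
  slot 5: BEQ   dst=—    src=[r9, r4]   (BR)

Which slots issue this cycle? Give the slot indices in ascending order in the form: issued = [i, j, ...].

[0] MUL needs rd=2 wr=1: ok; after: ALU=2 MUL=0 MEM=2 BR=1, R=4, W=2
[1] MUL needs rd=2 wr=1: FU; after: ALU=2 MUL=0 MEM=2 BR=1, R=4, W=2
[2] ALU needs rd=2 wr=1: ok; after: ALU=1 MUL=0 MEM=2 BR=1, R=2, W=1
[3] ALU needs rd=2 wr=1: WAW; after: ALU=1 MUL=0 MEM=2 BR=1, R=2, W=1
[4] ALU needs rd=2 wr=1: WAW; after: ALU=1 MUL=0 MEM=2 BR=1, R=2, W=1
[5] BR needs rd=2 wr=0: ok; after: ALU=1 MUL=0 MEM=2 BR=0, R=0, W=1

issued = [0, 2, 5]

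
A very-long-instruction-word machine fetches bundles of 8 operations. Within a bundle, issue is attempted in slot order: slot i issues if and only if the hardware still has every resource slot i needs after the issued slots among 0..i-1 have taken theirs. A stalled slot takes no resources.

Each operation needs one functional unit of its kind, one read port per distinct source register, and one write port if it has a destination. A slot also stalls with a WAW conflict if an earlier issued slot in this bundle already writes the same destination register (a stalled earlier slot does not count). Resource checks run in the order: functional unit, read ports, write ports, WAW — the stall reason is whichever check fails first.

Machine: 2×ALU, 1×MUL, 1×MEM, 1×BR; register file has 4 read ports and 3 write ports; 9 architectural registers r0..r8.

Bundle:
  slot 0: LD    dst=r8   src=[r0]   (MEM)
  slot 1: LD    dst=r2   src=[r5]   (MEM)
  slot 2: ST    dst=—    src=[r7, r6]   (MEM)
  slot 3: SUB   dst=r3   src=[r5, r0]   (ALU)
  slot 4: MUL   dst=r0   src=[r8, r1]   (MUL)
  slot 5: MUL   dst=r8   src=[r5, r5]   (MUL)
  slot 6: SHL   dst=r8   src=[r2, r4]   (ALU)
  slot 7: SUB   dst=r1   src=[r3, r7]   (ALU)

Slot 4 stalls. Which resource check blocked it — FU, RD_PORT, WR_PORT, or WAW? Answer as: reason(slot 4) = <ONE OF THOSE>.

  0. MEM→r8 ⇒ go  {2A/1Mu/0Ld/1B | 3r 2w}
  1. MEM→r2 ⇒ no(FU)  {2A/1Mu/0Ld/1B | 3r 2w}
  2. MEM ⇒ no(FU)  {2A/1Mu/0Ld/1B | 3r 2w}
  3. ALU→r3 ⇒ go  {1A/1Mu/0Ld/1B | 1r 1w}
  4. MUL→r0 ⇒ no(RD_PORT)  {1A/1Mu/0Ld/1B | 1r 1w}
  5. MUL→r8 ⇒ no(WAW)  {1A/1Mu/0Ld/1B | 1r 1w}
  6. ALU→r8 ⇒ no(RD_PORT)  {1A/1Mu/0Ld/1B | 1r 1w}
  7. ALU→r1 ⇒ no(RD_PORT)  {1A/1Mu/0Ld/1B | 1r 1w}

reason(slot 4) = RD_PORT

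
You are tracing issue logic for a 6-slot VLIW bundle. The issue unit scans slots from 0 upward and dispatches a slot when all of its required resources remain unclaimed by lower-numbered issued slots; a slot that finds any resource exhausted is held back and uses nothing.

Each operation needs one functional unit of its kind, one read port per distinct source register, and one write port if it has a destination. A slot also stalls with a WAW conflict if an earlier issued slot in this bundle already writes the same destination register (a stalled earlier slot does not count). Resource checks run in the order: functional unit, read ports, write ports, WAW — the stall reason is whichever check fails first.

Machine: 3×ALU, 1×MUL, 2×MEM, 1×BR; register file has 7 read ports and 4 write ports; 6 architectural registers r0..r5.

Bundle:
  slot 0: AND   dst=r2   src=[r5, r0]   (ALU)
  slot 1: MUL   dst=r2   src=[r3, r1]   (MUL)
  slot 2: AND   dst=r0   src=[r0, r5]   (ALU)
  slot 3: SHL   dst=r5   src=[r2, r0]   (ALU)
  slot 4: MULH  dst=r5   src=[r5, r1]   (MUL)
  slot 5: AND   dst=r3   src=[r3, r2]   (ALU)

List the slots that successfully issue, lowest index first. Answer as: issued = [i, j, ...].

[0] ALU needs rd=2 wr=1: ok; after: ALU=2 MUL=1 MEM=2 BR=1, R=5, W=3
[1] MUL needs rd=2 wr=1: WAW; after: ALU=2 MUL=1 MEM=2 BR=1, R=5, W=3
[2] ALU needs rd=2 wr=1: ok; after: ALU=1 MUL=1 MEM=2 BR=1, R=3, W=2
[3] ALU needs rd=2 wr=1: ok; after: ALU=0 MUL=1 MEM=2 BR=1, R=1, W=1
[4] MUL needs rd=2 wr=1: RD_PORT; after: ALU=0 MUL=1 MEM=2 BR=1, R=1, W=1
[5] ALU needs rd=2 wr=1: FU; after: ALU=0 MUL=1 MEM=2 BR=1, R=1, W=1

issued = [0, 2, 3]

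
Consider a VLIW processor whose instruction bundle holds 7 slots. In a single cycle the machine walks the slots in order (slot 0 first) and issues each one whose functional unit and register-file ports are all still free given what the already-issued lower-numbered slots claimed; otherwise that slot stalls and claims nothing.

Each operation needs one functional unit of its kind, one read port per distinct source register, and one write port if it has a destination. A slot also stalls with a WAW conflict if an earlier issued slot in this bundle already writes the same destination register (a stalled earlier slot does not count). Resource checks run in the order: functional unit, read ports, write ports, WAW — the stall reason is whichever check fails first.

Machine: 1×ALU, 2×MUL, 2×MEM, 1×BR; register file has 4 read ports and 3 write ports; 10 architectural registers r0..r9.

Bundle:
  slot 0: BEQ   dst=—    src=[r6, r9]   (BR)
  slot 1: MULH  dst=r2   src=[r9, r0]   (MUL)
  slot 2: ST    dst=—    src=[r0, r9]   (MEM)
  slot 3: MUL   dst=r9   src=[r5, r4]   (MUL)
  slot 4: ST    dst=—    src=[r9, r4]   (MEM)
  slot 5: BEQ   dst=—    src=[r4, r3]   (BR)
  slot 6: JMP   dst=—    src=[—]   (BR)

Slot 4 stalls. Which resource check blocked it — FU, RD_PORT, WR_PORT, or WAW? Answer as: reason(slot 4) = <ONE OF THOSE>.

reason(slot 4) = RD_PORT

(0) want 1×BR +2rd +0wr — yes → AL1|MU2|ME2|BR0|rd2|wr3
(1) want 1×MUL +2rd +1wr — yes → AL1|MU1|ME2|BR0|rd0|wr2
(2) want 1×MEM +2rd +0wr — RD_PORT → AL1|MU1|ME2|BR0|rd0|wr2
(3) want 1×MUL +2rd +1wr — RD_PORT → AL1|MU1|ME2|BR0|rd0|wr2
(4) want 1×MEM +2rd +0wr — RD_PORT → AL1|MU1|ME2|BR0|rd0|wr2
(5) want 1×BR +2rd +0wr — FU → AL1|MU1|ME2|BR0|rd0|wr2
(6) want 1×BR +0rd +0wr — FU → AL1|MU1|ME2|BR0|rd0|wr2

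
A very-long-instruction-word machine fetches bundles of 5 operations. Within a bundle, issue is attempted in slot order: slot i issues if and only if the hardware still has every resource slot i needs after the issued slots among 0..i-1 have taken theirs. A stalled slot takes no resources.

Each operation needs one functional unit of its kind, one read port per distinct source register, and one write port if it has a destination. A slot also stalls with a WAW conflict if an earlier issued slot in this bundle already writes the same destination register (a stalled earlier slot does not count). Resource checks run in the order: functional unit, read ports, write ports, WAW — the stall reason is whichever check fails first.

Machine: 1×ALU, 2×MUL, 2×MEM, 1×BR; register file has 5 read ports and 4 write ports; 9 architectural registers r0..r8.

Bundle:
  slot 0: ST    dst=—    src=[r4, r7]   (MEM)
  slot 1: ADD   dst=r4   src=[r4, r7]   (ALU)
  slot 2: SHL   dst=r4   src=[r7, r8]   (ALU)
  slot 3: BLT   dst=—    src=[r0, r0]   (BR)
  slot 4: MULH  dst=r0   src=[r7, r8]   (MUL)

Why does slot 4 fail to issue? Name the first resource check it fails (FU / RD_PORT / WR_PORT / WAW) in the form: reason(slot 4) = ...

reason(slot 4) = RD_PORT

  0. MEM ⇒ go  {1A/2Mu/1Ld/1B | 3r 4w}
  1. ALU→r4 ⇒ go  {0A/2Mu/1Ld/1B | 1r 3w}
  2. ALU→r4 ⇒ no(FU)  {0A/2Mu/1Ld/1B | 1r 3w}
  3. BR ⇒ go  {0A/2Mu/1Ld/0B | 0r 3w}
  4. MUL→r0 ⇒ no(RD_PORT)  {0A/2Mu/1Ld/0B | 0r 3w}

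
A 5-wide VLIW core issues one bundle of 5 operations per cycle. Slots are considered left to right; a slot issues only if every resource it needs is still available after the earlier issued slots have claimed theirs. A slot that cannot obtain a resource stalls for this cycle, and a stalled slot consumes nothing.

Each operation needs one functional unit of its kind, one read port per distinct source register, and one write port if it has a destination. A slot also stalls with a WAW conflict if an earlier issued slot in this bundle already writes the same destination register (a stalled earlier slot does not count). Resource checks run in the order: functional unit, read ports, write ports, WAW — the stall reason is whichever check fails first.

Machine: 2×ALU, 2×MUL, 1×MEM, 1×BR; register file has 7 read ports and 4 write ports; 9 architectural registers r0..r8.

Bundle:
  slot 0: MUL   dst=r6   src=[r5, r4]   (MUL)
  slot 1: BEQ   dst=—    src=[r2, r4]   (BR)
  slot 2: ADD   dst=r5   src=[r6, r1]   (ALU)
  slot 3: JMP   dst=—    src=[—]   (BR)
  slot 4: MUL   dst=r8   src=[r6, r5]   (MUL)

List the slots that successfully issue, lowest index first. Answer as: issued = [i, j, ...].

(0) want 1×MUL +2rd +1wr — yes → AL2|MU1|ME1|BR1|rd5|wr3
(1) want 1×BR +2rd +0wr — yes → AL2|MU1|ME1|BR0|rd3|wr3
(2) want 1×ALU +2rd +1wr — yes → AL1|MU1|ME1|BR0|rd1|wr2
(3) want 1×BR +0rd +0wr — FU → AL1|MU1|ME1|BR0|rd1|wr2
(4) want 1×MUL +2rd +1wr — RD_PORT → AL1|MU1|ME1|BR0|rd1|wr2

issued = [0, 1, 2]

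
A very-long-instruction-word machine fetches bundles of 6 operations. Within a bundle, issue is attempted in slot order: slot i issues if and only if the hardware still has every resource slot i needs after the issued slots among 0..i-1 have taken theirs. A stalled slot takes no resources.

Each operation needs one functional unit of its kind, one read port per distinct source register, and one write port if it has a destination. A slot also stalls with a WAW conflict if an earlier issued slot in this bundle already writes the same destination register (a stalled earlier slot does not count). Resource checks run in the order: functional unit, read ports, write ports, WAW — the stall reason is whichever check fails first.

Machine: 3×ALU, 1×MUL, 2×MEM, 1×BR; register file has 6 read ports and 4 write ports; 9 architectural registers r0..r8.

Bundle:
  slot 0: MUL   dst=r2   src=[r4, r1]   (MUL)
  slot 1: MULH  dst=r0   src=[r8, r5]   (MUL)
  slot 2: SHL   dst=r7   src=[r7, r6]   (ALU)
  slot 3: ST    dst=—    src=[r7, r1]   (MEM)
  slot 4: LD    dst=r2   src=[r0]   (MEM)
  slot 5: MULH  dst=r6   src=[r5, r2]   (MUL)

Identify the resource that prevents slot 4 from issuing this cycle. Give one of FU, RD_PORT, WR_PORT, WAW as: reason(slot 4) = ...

reason(slot 4) = RD_PORT

(0) want 1×MUL +2rd +1wr — yes → AL3|MU0|ME2|BR1|rd4|wr3
(1) want 1×MUL +2rd +1wr — FU → AL3|MU0|ME2|BR1|rd4|wr3
(2) want 1×ALU +2rd +1wr — yes → AL2|MU0|ME2|BR1|rd2|wr2
(3) want 1×MEM +2rd +0wr — yes → AL2|MU0|ME1|BR1|rd0|wr2
(4) want 1×MEM +1rd +1wr — RD_PORT → AL2|MU0|ME1|BR1|rd0|wr2
(5) want 1×MUL +2rd +1wr — FU → AL2|MU0|ME1|BR1|rd0|wr2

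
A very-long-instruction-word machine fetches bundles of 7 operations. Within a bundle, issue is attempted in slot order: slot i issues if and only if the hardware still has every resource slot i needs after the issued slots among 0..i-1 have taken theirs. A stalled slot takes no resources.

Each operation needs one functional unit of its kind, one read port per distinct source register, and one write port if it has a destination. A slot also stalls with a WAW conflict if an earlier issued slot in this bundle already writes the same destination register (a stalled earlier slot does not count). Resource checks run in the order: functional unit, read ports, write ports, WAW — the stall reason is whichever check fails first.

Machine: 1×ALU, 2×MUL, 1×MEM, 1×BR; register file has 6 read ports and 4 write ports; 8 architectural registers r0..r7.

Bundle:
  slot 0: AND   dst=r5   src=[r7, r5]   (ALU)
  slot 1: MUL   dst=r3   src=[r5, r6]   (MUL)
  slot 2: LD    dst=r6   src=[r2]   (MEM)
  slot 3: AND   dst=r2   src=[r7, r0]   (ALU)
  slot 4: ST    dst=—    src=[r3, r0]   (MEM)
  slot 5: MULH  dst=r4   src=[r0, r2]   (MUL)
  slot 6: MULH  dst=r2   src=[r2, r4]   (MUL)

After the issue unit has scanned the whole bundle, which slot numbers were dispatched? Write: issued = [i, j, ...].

issued = [0, 1, 2]

(0) want 1×ALU +2rd +1wr — yes → AL0|MU2|ME1|BR1|rd4|wr3
(1) want 1×MUL +2rd +1wr — yes → AL0|MU1|ME1|BR1|rd2|wr2
(2) want 1×MEM +1rd +1wr — yes → AL0|MU1|ME0|BR1|rd1|wr1
(3) want 1×ALU +2rd +1wr — FU → AL0|MU1|ME0|BR1|rd1|wr1
(4) want 1×MEM +2rd +0wr — FU → AL0|MU1|ME0|BR1|rd1|wr1
(5) want 1×MUL +2rd +1wr — RD_PORT → AL0|MU1|ME0|BR1|rd1|wr1
(6) want 1×MUL +2rd +1wr — RD_PORT → AL0|MU1|ME0|BR1|rd1|wr1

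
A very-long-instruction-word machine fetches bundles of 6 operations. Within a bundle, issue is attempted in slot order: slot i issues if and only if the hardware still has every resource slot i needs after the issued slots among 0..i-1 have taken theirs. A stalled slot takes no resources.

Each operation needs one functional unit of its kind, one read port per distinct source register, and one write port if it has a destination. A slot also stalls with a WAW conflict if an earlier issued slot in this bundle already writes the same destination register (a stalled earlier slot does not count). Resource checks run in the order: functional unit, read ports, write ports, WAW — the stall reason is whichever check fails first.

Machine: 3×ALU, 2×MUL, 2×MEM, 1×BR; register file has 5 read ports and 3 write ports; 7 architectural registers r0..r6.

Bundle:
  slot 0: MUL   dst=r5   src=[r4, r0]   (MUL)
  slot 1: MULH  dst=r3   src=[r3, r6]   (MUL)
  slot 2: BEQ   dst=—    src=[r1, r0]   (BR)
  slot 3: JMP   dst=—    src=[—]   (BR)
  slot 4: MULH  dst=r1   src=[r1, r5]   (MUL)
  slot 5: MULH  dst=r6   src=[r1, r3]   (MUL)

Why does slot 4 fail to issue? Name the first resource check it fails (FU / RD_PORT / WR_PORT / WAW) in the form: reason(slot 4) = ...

reason(slot 4) = FU

(0) want 1×MUL +2rd +1wr — yes → AL3|MU1|ME2|BR1|rd3|wr2
(1) want 1×MUL +2rd +1wr — yes → AL3|MU0|ME2|BR1|rd1|wr1
(2) want 1×BR +2rd +0wr — RD_PORT → AL3|MU0|ME2|BR1|rd1|wr1
(3) want 1×BR +0rd +0wr — yes → AL3|MU0|ME2|BR0|rd1|wr1
(4) want 1×MUL +2rd +1wr — FU → AL3|MU0|ME2|BR0|rd1|wr1
(5) want 1×MUL +2rd +1wr — FU → AL3|MU0|ME2|BR0|rd1|wr1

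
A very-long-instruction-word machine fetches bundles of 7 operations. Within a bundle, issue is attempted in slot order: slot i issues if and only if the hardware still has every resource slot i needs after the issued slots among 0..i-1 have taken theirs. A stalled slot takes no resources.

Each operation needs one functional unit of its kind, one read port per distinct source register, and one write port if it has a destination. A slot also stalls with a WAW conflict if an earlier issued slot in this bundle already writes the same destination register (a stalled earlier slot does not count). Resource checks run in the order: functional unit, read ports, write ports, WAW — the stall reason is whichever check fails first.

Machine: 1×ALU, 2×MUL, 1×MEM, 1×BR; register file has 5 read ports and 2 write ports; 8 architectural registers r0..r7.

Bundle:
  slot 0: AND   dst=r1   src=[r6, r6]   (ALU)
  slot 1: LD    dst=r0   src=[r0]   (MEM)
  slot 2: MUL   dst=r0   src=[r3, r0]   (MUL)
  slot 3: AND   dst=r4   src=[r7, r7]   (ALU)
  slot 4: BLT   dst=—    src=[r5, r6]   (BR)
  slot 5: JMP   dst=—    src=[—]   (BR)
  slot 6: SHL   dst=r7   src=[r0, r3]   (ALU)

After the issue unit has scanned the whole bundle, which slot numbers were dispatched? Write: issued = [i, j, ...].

issued = [0, 1, 4]

#0 ALU src=r6,r6 dispatched  <A:0 Mu:2 Ld:1 B:1 rd:4 wr:1>
#1 MEM src=r0 dispatched  <A:0 Mu:2 Ld:0 B:1 rd:3 wr:0>
#2 MUL src=r3,r0 held:WR_PORT  <A:0 Mu:2 Ld:0 B:1 rd:3 wr:0>
#3 ALU src=r7,r7 held:FU  <A:0 Mu:2 Ld:0 B:1 rd:3 wr:0>
#4 BR src=r5,r6 dispatched  <A:0 Mu:2 Ld:0 B:0 rd:1 wr:0>
#5 BR src=- held:FU  <A:0 Mu:2 Ld:0 B:0 rd:1 wr:0>
#6 ALU src=r0,r3 held:FU  <A:0 Mu:2 Ld:0 B:0 rd:1 wr:0>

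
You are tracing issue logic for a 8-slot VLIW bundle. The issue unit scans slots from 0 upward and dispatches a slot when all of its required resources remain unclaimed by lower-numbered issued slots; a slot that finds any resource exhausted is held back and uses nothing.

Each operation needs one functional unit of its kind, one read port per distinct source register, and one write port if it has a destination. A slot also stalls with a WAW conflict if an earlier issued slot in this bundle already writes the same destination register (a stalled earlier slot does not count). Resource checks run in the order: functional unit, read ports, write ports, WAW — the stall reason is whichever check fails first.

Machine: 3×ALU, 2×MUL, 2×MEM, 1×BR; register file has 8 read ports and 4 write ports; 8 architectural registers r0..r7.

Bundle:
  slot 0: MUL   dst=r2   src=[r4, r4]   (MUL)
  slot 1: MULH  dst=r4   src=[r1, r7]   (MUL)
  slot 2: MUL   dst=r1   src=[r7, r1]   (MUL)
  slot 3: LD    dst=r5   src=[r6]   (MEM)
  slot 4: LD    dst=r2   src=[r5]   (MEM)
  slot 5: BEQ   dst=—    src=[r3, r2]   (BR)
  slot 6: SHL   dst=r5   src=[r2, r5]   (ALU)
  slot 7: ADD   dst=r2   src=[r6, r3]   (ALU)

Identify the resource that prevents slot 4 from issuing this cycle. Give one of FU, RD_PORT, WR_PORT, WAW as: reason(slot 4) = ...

(0) want 1×MUL +1rd +1wr — yes → AL3|MU1|ME2|BR1|rd7|wr3
(1) want 1×MUL +2rd +1wr — yes → AL3|MU0|ME2|BR1|rd5|wr2
(2) want 1×MUL +2rd +1wr — FU → AL3|MU0|ME2|BR1|rd5|wr2
(3) want 1×MEM +1rd +1wr — yes → AL3|MU0|ME1|BR1|rd4|wr1
(4) want 1×MEM +1rd +1wr — WAW → AL3|MU0|ME1|BR1|rd4|wr1
(5) want 1×BR +2rd +0wr — yes → AL3|MU0|ME1|BR0|rd2|wr1
(6) want 1×ALU +2rd +1wr — WAW → AL3|MU0|ME1|BR0|rd2|wr1
(7) want 1×ALU +2rd +1wr — WAW → AL3|MU0|ME1|BR0|rd2|wr1

reason(slot 4) = WAW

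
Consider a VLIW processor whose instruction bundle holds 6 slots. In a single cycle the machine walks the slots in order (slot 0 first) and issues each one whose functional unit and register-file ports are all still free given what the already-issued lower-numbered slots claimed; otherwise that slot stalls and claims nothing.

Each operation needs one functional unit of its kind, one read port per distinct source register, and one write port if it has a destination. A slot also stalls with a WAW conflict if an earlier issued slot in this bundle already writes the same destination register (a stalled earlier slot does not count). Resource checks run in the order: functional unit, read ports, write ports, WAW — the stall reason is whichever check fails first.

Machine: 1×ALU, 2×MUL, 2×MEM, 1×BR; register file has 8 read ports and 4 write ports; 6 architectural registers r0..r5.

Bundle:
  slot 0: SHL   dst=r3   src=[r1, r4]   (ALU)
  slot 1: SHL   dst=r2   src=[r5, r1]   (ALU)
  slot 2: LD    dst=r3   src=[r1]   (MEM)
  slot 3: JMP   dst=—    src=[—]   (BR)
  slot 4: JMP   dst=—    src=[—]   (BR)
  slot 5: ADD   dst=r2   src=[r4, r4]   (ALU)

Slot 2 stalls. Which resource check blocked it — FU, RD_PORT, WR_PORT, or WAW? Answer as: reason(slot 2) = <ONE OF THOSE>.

reason(slot 2) = WAW

#0 ALU src=r1,r4 dispatched  <A:0 Mu:2 Ld:2 B:1 rd:6 wr:3>
#1 ALU src=r5,r1 held:FU  <A:0 Mu:2 Ld:2 B:1 rd:6 wr:3>
#2 MEM src=r1 held:WAW  <A:0 Mu:2 Ld:2 B:1 rd:6 wr:3>
#3 BR src=- dispatched  <A:0 Mu:2 Ld:2 B:0 rd:6 wr:3>
#4 BR src=- held:FU  <A:0 Mu:2 Ld:2 B:0 rd:6 wr:3>
#5 ALU src=r4,r4 held:FU  <A:0 Mu:2 Ld:2 B:0 rd:6 wr:3>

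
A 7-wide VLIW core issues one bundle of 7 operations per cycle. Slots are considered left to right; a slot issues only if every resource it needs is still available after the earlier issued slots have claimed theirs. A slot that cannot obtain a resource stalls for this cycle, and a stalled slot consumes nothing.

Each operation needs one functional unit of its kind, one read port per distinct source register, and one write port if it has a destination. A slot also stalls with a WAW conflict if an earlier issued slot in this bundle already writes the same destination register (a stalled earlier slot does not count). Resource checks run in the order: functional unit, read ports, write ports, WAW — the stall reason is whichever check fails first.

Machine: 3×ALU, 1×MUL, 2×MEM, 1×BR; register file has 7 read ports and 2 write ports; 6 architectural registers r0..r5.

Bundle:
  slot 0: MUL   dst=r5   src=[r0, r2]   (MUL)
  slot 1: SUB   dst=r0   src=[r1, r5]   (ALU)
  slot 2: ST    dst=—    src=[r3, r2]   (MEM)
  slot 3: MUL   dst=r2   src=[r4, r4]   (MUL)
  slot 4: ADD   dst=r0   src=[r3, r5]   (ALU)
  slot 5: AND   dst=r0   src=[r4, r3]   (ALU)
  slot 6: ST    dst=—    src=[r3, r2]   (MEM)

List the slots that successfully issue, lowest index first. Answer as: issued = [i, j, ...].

(0) want 1×MUL +2rd +1wr — yes → AL3|MU0|ME2|BR1|rd5|wr1
(1) want 1×ALU +2rd +1wr — yes → AL2|MU0|ME2|BR1|rd3|wr0
(2) want 1×MEM +2rd +0wr — yes → AL2|MU0|ME1|BR1|rd1|wr0
(3) want 1×MUL +1rd +1wr — FU → AL2|MU0|ME1|BR1|rd1|wr0
(4) want 1×ALU +2rd +1wr — RD_PORT → AL2|MU0|ME1|BR1|rd1|wr0
(5) want 1×ALU +2rd +1wr — RD_PORT → AL2|MU0|ME1|BR1|rd1|wr0
(6) want 1×MEM +2rd +0wr — RD_PORT → AL2|MU0|ME1|BR1|rd1|wr0

issued = [0, 1, 2]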